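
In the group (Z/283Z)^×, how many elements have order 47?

46

φ(283) = 283 − 1 = 282 = 2 · 3 · 47.
(Z/283Z)^× is cyclic (|G| = 282); a cyclic group of order m has exactly φ(d) elements of each order d | m, and none otherwise.
47 | 282, and φ(47) = 47 − 1 = 46.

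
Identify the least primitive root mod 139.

2

φ(139) = 139 − 1 = 138 = 2 · 3 · 23.
g is a primitive root iff g^(138/q) ≢ 1 (mod 139) for each prime q ∈ {2, 3, 23}.
g = 2: 2^69 ≡ 138; 2^46 ≡ 96; 2^6 ≡ 64 — none is 1, so 2 is a primitive root.
So 2 is the smallest generator of (Z/139Z)^×.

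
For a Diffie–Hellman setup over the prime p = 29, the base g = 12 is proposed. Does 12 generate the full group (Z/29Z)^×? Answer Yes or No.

No

φ(29) = 29 − 1 = 28 = 2^2 · 7.
12 is a primitive root mod 29 iff 12^(φ(29)/q) ≢ 1 for every prime q | φ(29), i.e. q ∈ {2, 7}.
12^14 ≡ 28 (mod 29)  [q = 2: ≢ 1 ✓]
12^4 ≡ 1 (mod 29)  [q = 7: ≡ 1 ✗]
The check at q = 7 fails, so 12 generates a proper subgroup.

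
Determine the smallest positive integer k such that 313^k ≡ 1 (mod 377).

7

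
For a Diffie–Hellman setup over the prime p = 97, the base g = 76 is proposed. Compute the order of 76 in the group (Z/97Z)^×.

ord(76) | φ(97) = 97 − 1 = 96 = 2^5 · 3.
Divisors of 96: 1, 2, 3, 4, 6, 8, 12, 16, 24, 32, 48, 96.
Compute 76^d (mod 97) for the divisors d until we hit 1:
76^1 ≡ 76
76^2 ≡ 53
76^3 ≡ 51
76^4 ≡ 93
76^6 ≡ 79
76^8 ≡ 16
76^12 ≡ 33
76^16 ≡ 62
76^24 ≡ 22
76^32 ≡ 61
76^48 ≡ 96
76^96 ≡ 1
Hence ord(76) = 96.

96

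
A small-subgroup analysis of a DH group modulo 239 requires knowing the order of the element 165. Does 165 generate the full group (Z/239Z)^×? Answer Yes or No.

No

φ(239) = 239 − 1 = 238 = 2 · 7 · 17.
An element g generates (Z/239Z)^× iff g^(238/q) ≢ 1 (mod 239) for each prime q ∈ {2, 7, 17}.
165^119 ≡ 1 (mod 239)  [q = 2: ≡ 1 ✗]
165^34 ≡ 10 (mod 239)  [q = 7: ≢ 1 ✓]
165^14 ≡ 163 (mod 239)  [q = 17: ≢ 1 ✓]
The check at q = 2 fails, so 165 generates a proper subgroup.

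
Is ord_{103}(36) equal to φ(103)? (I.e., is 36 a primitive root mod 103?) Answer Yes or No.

φ(103) = 103 − 1 = 102 = 2 · 3 · 17.
Test 36^(102/q) mod 103 for each prime factor q of 102:
36^51 ≡ 1 (mod 103)  [q = 2: ≡ 1 ✗]
36^34 ≡ 56 (mod 103)  [q = 3: ≢ 1 ✓]
36^6 ≡ 9 (mod 103)  [q = 17: ≢ 1 ✓]
36^51 ≡ 1 shows ord(36) | 51, strictly less than φ(103); not a primitive root.

No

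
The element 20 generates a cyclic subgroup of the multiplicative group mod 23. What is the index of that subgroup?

Since 20 ∈ (Z/23Z)^×, its order divides φ(23) = 23 − 1 = 22 = 2 · 11.
Divisors of 22: 1, 2, 11, 22.
Compute 20^d (mod 23) for the divisors d until we hit 1:
20^1 ≡ 20
20^2 ≡ 9
20^11 ≡ 22
20^22 ≡ 1
So ord_23(20) = 22, hence |⟨20⟩| = 22.
Index = |(Z/23Z)^×| / |⟨20⟩| = 22 / 22 = 1.

1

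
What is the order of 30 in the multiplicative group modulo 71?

7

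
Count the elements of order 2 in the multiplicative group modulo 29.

φ(29) = 29 − 1 = 28 = 2^2 · 7.
(Z/29Z)^× is cyclic (|G| = 28); a cyclic group of order m has exactly φ(d) elements of each order d | m, and none otherwise.
2 | 28, and φ(2) = 2 − 1 = 1.

1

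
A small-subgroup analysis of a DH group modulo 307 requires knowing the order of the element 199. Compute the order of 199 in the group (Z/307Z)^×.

51

By Lagrange's theorem, ord_307(199) divides φ(307) = 307 − 1 = 306 = 2 · 3^2 · 17.
Divisors of 306: 1, 2, 3, 6, 9, 17, 18, 34, 51, 102, 153, 306.
Check 199^d mod 307 for each divisor in increasing order:
199^1 ≡ 199 (mod 307)
199^2 ≡ 305 (mod 307)
199^3 ≡ 216 (mod 307)
199^6 ≡ 299 (mod 307)
199^9 ≡ 114 (mod 307)
199^17 ≡ 289 (mod 307)
199^18 ≡ 102 (mod 307)
199^34 ≡ 17 (mod 307)
199^51 ≡ 1 (mod 307) ✓
Therefore the multiplicative order of 199 modulo 307 is 51.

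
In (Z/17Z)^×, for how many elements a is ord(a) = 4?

2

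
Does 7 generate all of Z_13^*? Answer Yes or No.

φ(13) = 13 − 1 = 12 = 2^2 · 3.
It suffices to check that the order of 7 is not a proper divisor of 12: compute 7^(12/q) for q ∈ {2, 3}.
7^6 ≡ 12 (mod 13)  [q = 2: ≢ 1 ✓]
7^4 ≡ 9 (mod 13)  [q = 3: ≢ 1 ✓]
All checks pass, so 7 has order 12 and is a primitive root modulo 13.

Yes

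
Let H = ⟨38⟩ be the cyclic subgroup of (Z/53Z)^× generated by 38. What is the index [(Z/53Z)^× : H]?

2

The order of 38 must divide φ(53) = 53 − 1 = 52 = 2^2 · 13.
Divisors of 52: 1, 2, 4, 13, 26, 52.
Check 38^d mod 53 for each divisor in increasing order:
38^1 ≡ 38 (mod 53)
38^2 ≡ 13 (mod 53)
38^4 ≡ 10 (mod 53)
38^13 ≡ 52 (mod 53)
38^26 ≡ 1 (mod 53) ✓
Thus |⟨38⟩| = ord(38) = 26.
The index is φ(53) / ord(38) = 52 / 26 = 2.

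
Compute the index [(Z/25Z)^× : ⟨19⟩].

The order of 19 must divide φ(25) = φ(5^2) = 5·(5−1) = 20 = 2^2 · 5.
Divisors of 20: 1, 2, 4, 5, 10, 20.
Check 19^d mod 25 for each divisor in increasing order:
19^1 ≡ 19
19^2 ≡ 11
19^4 ≡ 21
19^5 ≡ 24
19^10 ≡ 1
The order of 19 is 10, so the subgroup it generates has 10 elements.
The index is φ(25) / ord(19) = 20 / 10 = 2.

2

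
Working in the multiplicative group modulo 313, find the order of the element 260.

104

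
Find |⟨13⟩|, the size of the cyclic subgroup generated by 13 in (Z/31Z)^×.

30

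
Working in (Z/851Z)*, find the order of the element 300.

18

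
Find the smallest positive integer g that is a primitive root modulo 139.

φ(139) = 139 − 1 = 138 = 2 · 3 · 23.
Test candidates g = 2, 3, … against the prime factors q ∈ {2, 3, 23} of φ(139): g is a generator iff g^(138/q) ≢ 1 for every such q.
g = 2: 2^69 ≡ 138; 2^46 ≡ 96; 2^6 ≡ 64 — none is 1, so 2 is a primitive root.
So 2 is the smallest generator of (Z/139Z)^×.

2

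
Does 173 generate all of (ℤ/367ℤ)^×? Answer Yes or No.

No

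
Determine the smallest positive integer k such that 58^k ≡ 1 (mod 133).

3

ord(58) | φ(133) = φ(7·19) = (7−1)·(19−1) = 6·18 = 108 = 2^2 · 3^3.
Divisors of 108: 1, 2, 3, 4, 6, 9, 12, 18, 27, 36, 54, 108.
Evaluate successive powers at the divisors of 108:
58^1 ≡ 58
58^2 ≡ 39
58^3 ≡ 1
So ord_133(58) = 3.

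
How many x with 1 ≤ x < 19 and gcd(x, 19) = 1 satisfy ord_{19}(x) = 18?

6

φ(19) = 19 − 1 = 18 = 2 · 3^2.
(Z/19Z)^× is cyclic (|G| = 18); a cyclic group of order m has exactly φ(d) elements of each order d | m, and none otherwise.
18 = 2 · 3^2 divides 18, and φ(18) = 6.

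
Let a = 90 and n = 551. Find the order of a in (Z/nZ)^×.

252

Since 90 ∈ (Z/551Z)^×, its order divides φ(551) = φ(19·29) = (19−1)·(29−1) = 18·28 = 504 = 2^3 · 3^2 · 7.
Divisors of 504: 1, 2, 3, 4, 6, 7, 8, 9, 12, 14, 18, 21, 24, 28, 36, 42, 56, 63, 72, 84, 126, 168, 252, 504.
Compute 90^d (mod 551) for the divisors d until we hit 1:
90^1 ≡ 90
90^2 ≡ 386
90^3 ≡ 27
90^4 ≡ 226
90^6 ≡ 178
90^7 ≡ 41
90^8 ≡ 384
90^9 ≡ 398
90^12 ≡ 277
90^14 ≡ 28
90^18 ≡ 267
90^21 ≡ 46
90^24 ≡ 140
90^28 ≡ 233
90^36 ≡ 210
90^42 ≡ 463
90^56 ≡ 291
90^63 ≡ 360
90^72 ≡ 20
90^84 ≡ 30
90^126 ≡ 115
90^168 ≡ 349
90^252 ≡ 1
Therefore the multiplicative order of 90 modulo 551 is 252.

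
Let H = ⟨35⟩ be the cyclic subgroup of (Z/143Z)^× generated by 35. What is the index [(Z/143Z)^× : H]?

4

By Lagrange's theorem, ord_143(35) divides φ(143) = φ(11·13) = (11−1)·(13−1) = 10·12 = 120 = 2^3 · 3 · 5.
Divisors of 120: 1, 2, 3, 4, 5, 6, 8, 10, 12, 15, 20, 24, 30, 40, 60, 120.
Evaluate successive powers at the divisors of 120:
35^1 ≡ 35
35^2 ≡ 81
35^3 ≡ 118
35^4 ≡ 126
35^5 ≡ 120
35^6 ≡ 53
35^8 ≡ 3
35^10 ≡ 100
35^12 ≡ 92
35^15 ≡ 131
35^20 ≡ 133
35^24 ≡ 27
35^30 ≡ 1
Thus |⟨35⟩| = ord(35) = 30.
The index is φ(143) / ord(35) = 120 / 30 = 4.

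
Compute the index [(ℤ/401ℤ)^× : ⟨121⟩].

4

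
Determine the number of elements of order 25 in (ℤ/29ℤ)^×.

0

φ(29) = 29 − 1 = 28 = 2^2 · 7.
In a cyclic group of order 28, there are φ(d) elements of order d for each divisor d of 28, and zero for non-divisors.
25 does not divide 28, so no element of (Z/29Z)^× has order 25.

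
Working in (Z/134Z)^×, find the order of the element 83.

ord(83) | φ(134) = φ(2)·φ(67) = 1·66 = 66 = 2 · 3 · 11.
Divisors of 66: 1, 2, 3, 6, 11, 22, 33, 66.
Evaluate successive powers at the divisors of 66:
83^1 ≡ 83 (mod 134)
83^2 ≡ 55 (mod 134)
83^3 ≡ 9 (mod 134)
83^6 ≡ 81 (mod 134)
83^11 ≡ 29 (mod 134)
83^22 ≡ 37 (mod 134)
83^33 ≡ 1 (mod 134) ✓
Therefore the multiplicative order of 83 modulo 134 is 33.

33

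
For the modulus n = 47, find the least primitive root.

5

φ(47) = 47 − 1 = 46 = 2 · 23.
g is a primitive root iff g^(46/q) ≢ 1 (mod 47) for each prime q ∈ {2, 23}.
g = 2: 2^23 ≡ 1 — hits 1, so not a primitive root.
g = 3: 3^23 ≡ 1 — hits 1, so not a primitive root.
g = 4: 4^23 ≡ 1 — hits 1, so not a primitive root.
g = 5: 5^23 ≡ 46; 5^2 ≡ 25 — none is 1, so 5 is a primitive root.
Hence the least primitive root of 47 is 5.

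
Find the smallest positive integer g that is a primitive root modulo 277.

φ(277) = 277 − 1 = 276 = 2^2 · 3 · 23.
Test candidates g = 2, 3, … against the prime factors q ∈ {2, 3, 23} of φ(277): g is a generator iff g^(276/q) ≢ 1 for every such q.
g = 2: 2^138 ≡ 276; 2^92 ≡ 1 — hits 1, so not a primitive root.
g = 3: 3^138 ≡ 1 — hits 1, so not a primitive root.
g = 4: 4^138 ≡ 1 — hits 1, so not a primitive root.
g = 5: 5^138 ≡ 276; 5^92 ≡ 116; 5^12 ≡ 27 — none is 1, so 5 is a primitive root.
So 5 is the smallest generator of (Z/277Z)^×.

5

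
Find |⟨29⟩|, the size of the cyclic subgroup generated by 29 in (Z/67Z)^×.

The order of 29 must divide φ(67) = 67 − 1 = 66 = 2 · 3 · 11.
Divisors of 66: 1, 2, 3, 6, 11, 22, 33, 66.
Evaluate successive powers at the divisors of 66:
29^1 ≡ 29 (mod 67)
29^2 ≡ 37 (mod 67)
29^3 ≡ 1 (mod 67) ✓
Hence ord(29) = 3.

3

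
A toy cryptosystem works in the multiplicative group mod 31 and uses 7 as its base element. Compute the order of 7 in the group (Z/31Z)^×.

15

ord(7) | φ(31) = 31 − 1 = 30 = 2 · 3 · 5.
Divisors of 30: 1, 2, 3, 5, 6, 10, 15, 30.
Test each divisor d:
7^1 ≡ 7 (mod 31)
7^2 ≡ 18 (mod 31)
7^3 ≡ 2 (mod 31)
7^5 ≡ 5 (mod 31)
7^6 ≡ 4 (mod 31)
7^10 ≡ 25 (mod 31)
7^15 ≡ 1 (mod 31) ✓
Therefore the multiplicative order of 7 modulo 31 is 15.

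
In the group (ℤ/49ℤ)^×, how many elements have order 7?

φ(49) = φ(7^2) = 7·(7−1) = 42 = 2 · 3 · 7.
(Z/49Z)^× is cyclic (|G| = 42); a cyclic group of order m has exactly φ(d) elements of each order d | m, and none otherwise.
7 | 42, and φ(7) = 7 − 1 = 6.

6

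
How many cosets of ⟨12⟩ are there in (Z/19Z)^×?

3

By Lagrange's theorem, ord_19(12) divides φ(19) = 19 − 1 = 18 = 2 · 3^2.
Divisors of 18: 1, 2, 3, 6, 9, 18.
Test each divisor d:
12^1 ≡ 12 (mod 19)
12^2 ≡ 11 (mod 19)
12^3 ≡ 18 (mod 19)
12^6 ≡ 1 (mod 19) ✓
So ord_19(12) = 6, hence |⟨12⟩| = 6.
[(Z/19Z)^× : ⟨12⟩] = 18/6 = 3.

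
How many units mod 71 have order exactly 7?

6

φ(71) = 71 − 1 = 70 = 2 · 5 · 7.
In a cyclic group of order 70, there are φ(d) elements of order d for each divisor d of 70, and zero for non-divisors.
7 | 70, and φ(7) = 7 − 1 = 6.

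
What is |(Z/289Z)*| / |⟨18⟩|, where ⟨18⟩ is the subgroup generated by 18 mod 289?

16

By Lagrange's theorem, ord_289(18) divides φ(289) = φ(17^2) = 17·(17−1) = 272 = 2^4 · 17.
Divisors of 272: 1, 2, 4, 8, 16, 17, 34, 68, 136, 272.
Evaluate successive powers at the divisors of 272:
18^1 ≡ 18
18^2 ≡ 35
18^4 ≡ 69
18^8 ≡ 137
18^16 ≡ 273
18^17 ≡ 1
So ord_289(18) = 17, hence |⟨18⟩| = 17.
The index is φ(289) / ord(18) = 272 / 17 = 16.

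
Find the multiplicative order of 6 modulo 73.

36

The order of 6 must divide φ(73) = 73 − 1 = 72 = 2^3 · 3^2.
Divisors of 72: 1, 2, 3, 4, 6, 8, 9, 12, 18, 24, 36, 72.
Compute 6^d (mod 73) for the divisors d until we hit 1:
6^1 ≡ 6
6^2 ≡ 36
6^3 ≡ 70
6^4 ≡ 55
6^6 ≡ 9
6^8 ≡ 32
6^9 ≡ 46
6^12 ≡ 8
6^18 ≡ 72
6^24 ≡ 64
6^36 ≡ 1
Hence ord(6) = 36.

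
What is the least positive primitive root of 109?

φ(109) = 109 − 1 = 108 = 2^2 · 3^3.
g is a primitive root iff g^(108/q) ≢ 1 (mod 109) for each prime q ∈ {2, 3}.
g = 2: 2^54 ≡ 108; 2^36 ≡ 1 — hits 1, so not a primitive root.
g = 3: 3^54 ≡ 1 — hits 1, so not a primitive root.
g = 4: 4^54 ≡ 1 — hits 1, so not a primitive root.
g = 5: 5^54 ≡ 1 — hits 1, so not a primitive root.
g = 6: 6^54 ≡ 108; 6^36 ≡ 63 — none is 1, so 6 is a primitive root.
The smallest primitive root modulo 109 is 6.

6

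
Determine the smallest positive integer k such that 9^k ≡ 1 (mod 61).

The order of 9 must divide φ(61) = 61 − 1 = 60 = 2^2 · 3 · 5.
Divisors of 60: 1, 2, 3, 4, 5, 6, 10, 12, 15, 20, 30, 60.
Check 9^d mod 61 for each divisor in increasing order:
9^1 ≡ 9 (mod 61)
9^2 ≡ 20 (mod 61)
9^3 ≡ 58 (mod 61)
9^4 ≡ 34 (mod 61)
9^5 ≡ 1 (mod 61) ✓
So ord_61(9) = 5.

5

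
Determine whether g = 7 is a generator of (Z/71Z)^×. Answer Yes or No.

φ(71) = 71 − 1 = 70 = 2 · 5 · 7.
7 is a primitive root mod 71 iff 7^(φ(71)/q) ≢ 1 for every prime q | φ(71), i.e. q ∈ {2, 5, 7}.
7^35 ≡ 70 (mod 71)  [q = 2: ≢ 1 ✓]
7^14 ≡ 54 (mod 71)  [q = 5: ≢ 1 ✓]
7^10 ≡ 45 (mod 71)  [q = 7: ≢ 1 ✓]
Every test exponent gives a nontrivial residue, hence 7 generates the full group.

Yes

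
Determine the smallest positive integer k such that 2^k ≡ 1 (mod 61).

60

Since 2 ∈ (Z/61Z)^×, its order divides φ(61) = 61 − 1 = 60 = 2^2 · 3 · 5.
Divisors of 60: 1, 2, 3, 4, 5, 6, 10, 12, 15, 20, 30, 60.
Compute 2^d (mod 61) for the divisors d until we hit 1:
2^1 ≡ 2 (mod 61)
2^2 ≡ 4 (mod 61)
2^3 ≡ 8 (mod 61)
2^4 ≡ 16 (mod 61)
2^5 ≡ 32 (mod 61)
2^6 ≡ 3 (mod 61)
2^10 ≡ 48 (mod 61)
2^12 ≡ 9 (mod 61)
2^15 ≡ 11 (mod 61)
2^20 ≡ 47 (mod 61)
2^30 ≡ 60 (mod 61)
2^60 ≡ 1 (mod 61) ✓
Hence ord(2) = 60.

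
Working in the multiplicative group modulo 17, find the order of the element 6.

16

Since 6 ∈ (Z/17Z)^×, its order divides φ(17) = 17 − 1 = 16 = 2^4.
Divisors of 16: 1, 2, 4, 8, 16.
Test each divisor d:
6^1 ≡ 6
6^2 ≡ 2
6^4 ≡ 4
6^8 ≡ 16
6^16 ≡ 1
The smallest such exponent is 16, so the order of 6 is 16.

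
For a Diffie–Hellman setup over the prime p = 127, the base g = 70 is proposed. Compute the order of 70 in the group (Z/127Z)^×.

63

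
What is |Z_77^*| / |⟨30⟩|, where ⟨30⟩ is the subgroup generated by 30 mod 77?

2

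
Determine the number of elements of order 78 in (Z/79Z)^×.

24

φ(79) = 79 − 1 = 78 = 2 · 3 · 13.
Since (Z/79Z)^× is cyclic of order 78, the number of elements of order d is φ(d) when d | 78 and 0 otherwise.
78 = 2 · 3 · 13 divides 78, and φ(78) = 24.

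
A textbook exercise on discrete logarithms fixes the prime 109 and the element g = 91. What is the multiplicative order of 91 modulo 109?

ord(91) | φ(109) = 109 − 1 = 108 = 2^2 · 3^3.
Divisors of 108: 1, 2, 3, 4, 6, 9, 12, 18, 27, 36, 54, 108.
Compute 91^d (mod 109) for the divisors d until we hit 1:
91^1 ≡ 91
91^2 ≡ 106
91^3 ≡ 54
91^4 ≡ 9
91^6 ≡ 82
91^9 ≡ 68
91^12 ≡ 75
91^18 ≡ 46
91^27 ≡ 76
91^36 ≡ 45
91^54 ≡ 108
91^108 ≡ 1
Hence ord(91) = 108.

108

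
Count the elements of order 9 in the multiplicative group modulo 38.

6

φ(38) = φ(2)·φ(19) = 1·18 = 18 = 2 · 3^2.
(Z/38Z)^× is cyclic (|G| = 18); a cyclic group of order m has exactly φ(d) elements of each order d | m, and none otherwise.
9 = 3^2 divides 18, and φ(9) = 6.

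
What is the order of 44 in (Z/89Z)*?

ord(44) | φ(89) = 89 − 1 = 88 = 2^3 · 11.
Divisors of 88: 1, 2, 4, 8, 11, 22, 44, 88.
Compute 44^d (mod 89) for the divisors d until we hit 1:
44^1 ≡ 44 (mod 89)
44^2 ≡ 67 (mod 89)
44^4 ≡ 39 (mod 89)
44^8 ≡ 8 (mod 89)
44^11 ≡ 88 (mod 89)
44^22 ≡ 1 (mod 89) ✓
Therefore the multiplicative order of 44 modulo 89 is 22.

22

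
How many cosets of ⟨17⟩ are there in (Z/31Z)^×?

ord(17) | φ(31) = 31 − 1 = 30 = 2 · 3 · 5.
Divisors of 30: 1, 2, 3, 5, 6, 10, 15, 30.
Compute 17^d (mod 31) for the divisors d until we hit 1:
17^1 ≡ 17 (mod 31)
17^2 ≡ 10 (mod 31)
17^3 ≡ 15 (mod 31)
17^5 ≡ 26 (mod 31)
17^6 ≡ 8 (mod 31)
17^10 ≡ 25 (mod 31)
17^15 ≡ 30 (mod 31)
17^30 ≡ 1 (mod 31) ✓
Thus |⟨17⟩| = ord(17) = 30.
The index is φ(31) / ord(17) = 30 / 30 = 1.

1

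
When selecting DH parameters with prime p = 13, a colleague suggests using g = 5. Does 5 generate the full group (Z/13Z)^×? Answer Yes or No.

No

φ(13) = 13 − 1 = 12 = 2^2 · 3.
5 is a primitive root mod 13 iff 5^(φ(13)/q) ≢ 1 for every prime q | φ(13), i.e. q ∈ {2, 3}.
5^6 ≡ 12 (mod 13)  [q = 2: ≢ 1 ✓]
5^4 ≡ 1 (mod 13)  [q = 3: ≡ 1 ✗]
Since 5^4 ≡ 1, the order of 5 divides 4 < 12, so 5 is not a primitive root.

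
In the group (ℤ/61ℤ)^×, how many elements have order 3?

φ(61) = 61 − 1 = 60 = 2^2 · 3 · 5.
(Z/61Z)^× is cyclic (|G| = 60); a cyclic group of order m has exactly φ(d) elements of each order d | m, and none otherwise.
3 | 60, and φ(3) = 3 − 1 = 2.

2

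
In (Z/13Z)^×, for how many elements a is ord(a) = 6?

2

φ(13) = 13 − 1 = 12 = 2^2 · 3.
Since (Z/13Z)^× is cyclic of order 12, the number of elements of order d is φ(d) when d | 12 and 0 otherwise.
6 = 2 · 3 divides 12, and φ(6) = 2.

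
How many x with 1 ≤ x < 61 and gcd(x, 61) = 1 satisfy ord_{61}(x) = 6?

φ(61) = 61 − 1 = 60 = 2^2 · 3 · 5.
In a cyclic group of order 60, there are φ(d) elements of order d for each divisor d of 60, and zero for non-divisors.
6 = 2 · 3 divides 60, and φ(6) = 2.

2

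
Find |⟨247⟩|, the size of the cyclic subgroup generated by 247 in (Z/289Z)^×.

By Lagrange's theorem, ord_289(247) divides φ(289) = φ(17^2) = 17·(17−1) = 272 = 2^4 · 17.
Divisors of 272: 1, 2, 4, 8, 16, 17, 34, 68, 136, 272.
Compute 247^d (mod 289) for the divisors d until we hit 1:
247^1 ≡ 247
247^2 ≡ 30
247^4 ≡ 33
247^8 ≡ 222
247^16 ≡ 154
247^17 ≡ 179
247^34 ≡ 251
247^68 ≡ 288
247^136 ≡ 1
Hence ord(247) = 136.

136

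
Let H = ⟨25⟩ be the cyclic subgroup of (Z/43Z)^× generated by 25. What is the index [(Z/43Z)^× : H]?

2

ord(25) | φ(43) = 43 − 1 = 42 = 2 · 3 · 7.
Divisors of 42: 1, 2, 3, 6, 7, 14, 21, 42.
Test each divisor d:
25^1 ≡ 25 (mod 43)
25^2 ≡ 23 (mod 43)
25^3 ≡ 16 (mod 43)
25^6 ≡ 41 (mod 43)
25^7 ≡ 36 (mod 43)
25^14 ≡ 6 (mod 43)
25^21 ≡ 1 (mod 43) ✓
The order of 25 is 21, so the subgroup it generates has 21 elements.
Index = |(Z/43Z)^×| / |⟨25⟩| = 42 / 21 = 2.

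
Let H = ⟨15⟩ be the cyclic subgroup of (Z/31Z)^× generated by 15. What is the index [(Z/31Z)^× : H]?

3

The order of 15 must divide φ(31) = 31 − 1 = 30 = 2 · 3 · 5.
Divisors of 30: 1, 2, 3, 5, 6, 10, 15, 30.
Compute 15^d (mod 31) for the divisors d until we hit 1:
15^1 ≡ 15
15^2 ≡ 8
15^3 ≡ 27
15^5 ≡ 30
15^6 ≡ 16
15^10 ≡ 1
The order of 15 is 10, so the subgroup it generates has 10 elements.
[(Z/31Z)^× : ⟨15⟩] = 30/10 = 3.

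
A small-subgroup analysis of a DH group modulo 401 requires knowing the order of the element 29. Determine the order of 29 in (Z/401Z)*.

Since 29 ∈ (Z/401Z)^×, its order divides φ(401) = 401 − 1 = 400 = 2^4 · 5^2.
Divisors of 400: 1, 2, 4, 5, 8, 10, 16, 20, 25, 40, 50, 80, 100, 200, 400.
Test each divisor d:
29^1 ≡ 29
29^2 ≡ 39
29^4 ≡ 318
29^5 ≡ 400
29^8 ≡ 72
29^10 ≡ 1
So ord_401(29) = 10.

10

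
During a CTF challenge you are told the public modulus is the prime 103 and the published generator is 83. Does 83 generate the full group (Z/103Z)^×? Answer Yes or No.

φ(103) = 103 − 1 = 102 = 2 · 3 · 17.
83 is a primitive root mod 103 iff 83^(φ(103)/q) ≢ 1 for every prime q | φ(103), i.e. q ∈ {2, 3, 17}.
83^51 ≡ 1 (mod 103)  [q = 2: ≡ 1 ✗]
83^34 ≡ 46 (mod 103)  [q = 3: ≢ 1 ✓]
83^6 ≡ 23 (mod 103)  [q = 17: ≢ 1 ✓]
Since 83^51 ≡ 1, the order of 83 divides 51 < 102, so 83 is not a primitive root.

No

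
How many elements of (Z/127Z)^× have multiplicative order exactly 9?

6

φ(127) = 127 − 1 = 126 = 2 · 3^2 · 7.
In a cyclic group of order 126, there are φ(d) elements of order d for each divisor d of 126, and zero for non-divisors.
9 = 3^2 divides 126, and φ(9) = 6.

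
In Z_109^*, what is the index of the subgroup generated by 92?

3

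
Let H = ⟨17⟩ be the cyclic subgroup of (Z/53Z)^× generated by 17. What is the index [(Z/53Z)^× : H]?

By Lagrange's theorem, ord_53(17) divides φ(53) = 53 − 1 = 52 = 2^2 · 13.
Divisors of 52: 1, 2, 4, 13, 26, 52.
Evaluate successive powers at the divisors of 52:
17^1 ≡ 17 (mod 53)
17^2 ≡ 24 (mod 53)
17^4 ≡ 46 (mod 53)
17^13 ≡ 52 (mod 53)
17^26 ≡ 1 (mod 53) ✓
Thus |⟨17⟩| = ord(17) = 26.
Index = |(Z/53Z)^×| / |⟨17⟩| = 52 / 26 = 2.

2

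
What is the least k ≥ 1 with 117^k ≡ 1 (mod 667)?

11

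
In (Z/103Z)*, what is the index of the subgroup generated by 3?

ord(3) | φ(103) = 103 − 1 = 102 = 2 · 3 · 17.
Divisors of 102: 1, 2, 3, 6, 17, 34, 51, 102.
Evaluate successive powers at the divisors of 102:
3^1 ≡ 3 (mod 103)
3^2 ≡ 9 (mod 103)
3^3 ≡ 27 (mod 103)
3^6 ≡ 8 (mod 103)
3^17 ≡ 102 (mod 103)
3^34 ≡ 1 (mod 103) ✓
So ord_103(3) = 34, hence |⟨3⟩| = 34.
The index is φ(103) / ord(3) = 102 / 34 = 3.

3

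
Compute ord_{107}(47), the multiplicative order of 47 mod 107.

Since 47 ∈ (Z/107Z)^×, its order divides φ(107) = 107 − 1 = 106 = 2 · 53.
Divisors of 106: 1, 2, 53, 106.
Check 47^d mod 107 for each divisor in increasing order:
47^1 ≡ 47
47^2 ≡ 69
47^53 ≡ 1
Therefore the multiplicative order of 47 modulo 107 is 53.

53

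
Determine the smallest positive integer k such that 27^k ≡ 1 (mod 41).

8

The order of 27 must divide φ(41) = 41 − 1 = 40 = 2^3 · 5.
Divisors of 40: 1, 2, 4, 5, 8, 10, 20, 40.
Test each divisor d:
27^1 ≡ 27 (mod 41)
27^2 ≡ 32 (mod 41)
27^4 ≡ 40 (mod 41)
27^5 ≡ 14 (mod 41)
27^8 ≡ 1 (mod 41) ✓
The smallest such exponent is 8, so the order of 27 is 8.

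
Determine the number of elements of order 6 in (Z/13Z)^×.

2

φ(13) = 13 − 1 = 12 = 2^2 · 3.
In a cyclic group of order 12, there are φ(d) elements of order d for each divisor d of 12, and zero for non-divisors.
6 = 2 · 3 divides 12, and φ(6) = 2.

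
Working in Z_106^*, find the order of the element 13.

13

The order of 13 must divide φ(106) = φ(2)·φ(53) = 1·52 = 52 = 2^2 · 13.
Divisors of 52: 1, 2, 4, 13, 26, 52.
Evaluate successive powers at the divisors of 52:
13^1 ≡ 13 (mod 106)
13^2 ≡ 63 (mod 106)
13^4 ≡ 47 (mod 106)
13^13 ≡ 1 (mod 106) ✓
Therefore the multiplicative order of 13 modulo 106 is 13.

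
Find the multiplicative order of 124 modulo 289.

The order of 124 must divide φ(289) = φ(17^2) = 17·(17−1) = 272 = 2^4 · 17.
Divisors of 272: 1, 2, 4, 8, 16, 17, 34, 68, 136, 272.
Check 124^d mod 289 for each divisor in increasing order:
124^1 ≡ 124
124^2 ≡ 59
124^4 ≡ 13
124^8 ≡ 169
124^16 ≡ 239
124^17 ≡ 158
124^34 ≡ 110
124^68 ≡ 251
124^136 ≡ 288
124^272 ≡ 1
The smallest such exponent is 272, so the order of 124 is 272.

272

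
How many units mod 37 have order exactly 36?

12

φ(37) = 37 − 1 = 36 = 2^2 · 3^2.
In a cyclic group of order 36, there are φ(d) elements of order d for each divisor d of 36, and zero for non-divisors.
36 = 2^2 · 3^2 divides 36, and φ(36) = 12.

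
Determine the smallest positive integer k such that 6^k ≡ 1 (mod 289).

272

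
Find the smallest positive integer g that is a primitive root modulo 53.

φ(53) = 53 − 1 = 52 = 2^2 · 13.
g is a primitive root iff g^(52/q) ≢ 1 (mod 53) for each prime q ∈ {2, 13}.
g = 2: 2^26 ≡ 52; 2^4 ≡ 16 — none is 1, so 2 is a primitive root.
The smallest primitive root modulo 53 is 2.

2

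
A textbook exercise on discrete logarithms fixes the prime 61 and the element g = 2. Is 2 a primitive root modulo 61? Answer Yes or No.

φ(61) = 61 − 1 = 60 = 2^2 · 3 · 5.
2 is a primitive root mod 61 iff 2^(φ(61)/q) ≢ 1 for every prime q | φ(61), i.e. q ∈ {2, 3, 5}.
2^30 ≡ 60 (mod 61)  [q = 2: ≢ 1 ✓]
2^20 ≡ 47 (mod 61)  [q = 3: ≢ 1 ✓]
2^12 ≡ 9 (mod 61)  [q = 5: ≢ 1 ✓]
All checks pass, so 2 has order 60 and is a primitive root modulo 61.

Yes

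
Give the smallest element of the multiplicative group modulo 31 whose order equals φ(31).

3

φ(31) = 31 − 1 = 30 = 2 · 3 · 5.
g is a primitive root iff g^(30/q) ≢ 1 (mod 31) for each prime q ∈ {2, 3, 5}.
g = 2: 2^15 ≡ 1 — hits 1, so not a primitive root.
g = 3: 3^15 ≡ 30; 3^10 ≡ 25; 3^6 ≡ 16 — none is 1, so 3 is a primitive root.
Hence the least primitive root of 31 is 3.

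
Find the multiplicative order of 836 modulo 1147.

36

Since 836 ∈ (Z/1147Z)^×, its order divides φ(1147) = φ(31·37) = (31−1)·(37−1) = 30·36 = 1080 = 2^3 · 3^3 · 5.
Divisors of 1080: 1, 2, 3, 4, 5, 6, 8, 9, 10, 12, 15, 18, 20, 24, 27, 30, 36, 40, 45, 54, 60, 72, 90, 108, 120, 135, 180, 216, 270, 360, 540, 1080.
Compute 836^d (mod 1147) for the divisors d until we hit 1:
836^1 ≡ 836
836^2 ≡ 373
836^3 ≡ 991
836^4 ≡ 342
836^5 ≡ 309
836^6 ≡ 249
836^8 ≡ 1117
836^9 ≡ 154
836^10 ≡ 280
836^12 ≡ 63
836^15 ≡ 495
836^18 ≡ 776
836^20 ≡ 404
836^24 ≡ 528
836^27 ≡ 216
836^30 ≡ 714
836^36 ≡ 1
Hence ord(836) = 36.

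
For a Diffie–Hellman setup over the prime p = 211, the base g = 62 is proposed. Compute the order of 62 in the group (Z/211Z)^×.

105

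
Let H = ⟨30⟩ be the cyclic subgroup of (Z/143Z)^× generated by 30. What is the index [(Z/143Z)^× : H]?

By Lagrange's theorem, ord_143(30) divides φ(143) = φ(11·13) = (11−1)·(13−1) = 10·12 = 120 = 2^3 · 3 · 5.
Divisors of 120: 1, 2, 3, 4, 5, 6, 8, 10, 12, 15, 20, 24, 30, 40, 60, 120.
Test each divisor d:
30^1 ≡ 30 (mod 143)
30^2 ≡ 42 (mod 143)
30^3 ≡ 116 (mod 143)
30^4 ≡ 48 (mod 143)
30^5 ≡ 10 (mod 143)
30^6 ≡ 14 (mod 143)
30^8 ≡ 16 (mod 143)
30^10 ≡ 100 (mod 143)
30^12 ≡ 53 (mod 143)
30^15 ≡ 142 (mod 143)
30^20 ≡ 133 (mod 143)
30^24 ≡ 92 (mod 143)
30^30 ≡ 1 (mod 143) ✓
The order of 30 is 30, so the subgroup it generates has 30 elements.
[(Z/143Z)^× : ⟨30⟩] = 120/30 = 4.

4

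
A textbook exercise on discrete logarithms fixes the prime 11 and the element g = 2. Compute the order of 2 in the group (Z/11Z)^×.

ord(2) | φ(11) = 11 − 1 = 10 = 2 · 5.
Divisors of 10: 1, 2, 5, 10.
Evaluate successive powers at the divisors of 10:
2^1 ≡ 2
2^2 ≡ 4
2^5 ≡ 10
2^10 ≡ 1
So ord_11(2) = 10.

10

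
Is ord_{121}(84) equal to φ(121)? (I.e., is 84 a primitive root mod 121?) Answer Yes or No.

φ(121) = φ(11^2) = 11·(11−1) = 110 = 2 · 5 · 11.
It suffices to check that the order of 84 is not a proper divisor of 110: compute 84^(110/q) for q ∈ {2, 5, 11}.
84^55 ≡ 120 (mod 121)  [q = 2: ≢ 1 ✓]
84^22 ≡ 27 (mod 121)  [q = 5: ≢ 1 ✓]
84^10 ≡ 12 (mod 121)  [q = 11: ≢ 1 ✓]
Every test exponent gives a nontrivial residue, hence 84 generates the full group.

Yes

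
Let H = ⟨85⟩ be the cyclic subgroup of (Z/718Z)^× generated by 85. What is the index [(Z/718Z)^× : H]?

2

By Lagrange's theorem, ord_718(85) divides φ(718) = φ(2)·φ(359) = 1·358 = 358 = 2 · 179.
Divisors of 358: 1, 2, 179, 358.
Evaluate successive powers at the divisors of 358:
85^1 ≡ 85
85^2 ≡ 45
85^179 ≡ 1
Thus |⟨85⟩| = ord(85) = 179.
[(Z/718Z)^× : ⟨85⟩] = 358/179 = 2.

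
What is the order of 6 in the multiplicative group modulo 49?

Since 6 ∈ (Z/49Z)^×, its order divides φ(49) = φ(7^2) = 7·(7−1) = 42 = 2 · 3 · 7.
Divisors of 42: 1, 2, 3, 6, 7, 14, 21, 42.
Check 6^d mod 49 for each divisor in increasing order:
6^1 ≡ 6
6^2 ≡ 36
6^3 ≡ 20
6^6 ≡ 8
6^7 ≡ 48
6^14 ≡ 1
Hence ord(6) = 14.

14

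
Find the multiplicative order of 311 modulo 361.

By Lagrange's theorem, ord_361(311) divides φ(361) = φ(19^2) = 19·(19−1) = 342 = 2 · 3^2 · 19.
Divisors of 342: 1, 2, 3, 6, 9, 18, 19, 38, 57, 114, 171, 342.
Test each divisor d:
311^1 ≡ 311
311^2 ≡ 334
311^3 ≡ 267
311^6 ≡ 172
311^9 ≡ 77
311^18 ≡ 153
311^19 ≡ 292
311^38 ≡ 68
311^57 ≡ 1
The smallest such exponent is 57, so the order of 311 is 57.

57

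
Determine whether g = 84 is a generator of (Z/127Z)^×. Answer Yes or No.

No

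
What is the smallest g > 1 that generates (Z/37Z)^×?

φ(37) = 37 − 1 = 36 = 2^2 · 3^2.
Test candidates g = 2, 3, … against the prime factors q ∈ {2, 3} of φ(37): g is a generator iff g^(36/q) ≢ 1 for every such q.
g = 2: 2^18 ≡ 36; 2^12 ≡ 26 — none is 1, so 2 is a primitive root.
Hence the least primitive root of 37 is 2.

2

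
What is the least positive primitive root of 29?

φ(29) = 29 − 1 = 28 = 2^2 · 7.
g is a primitive root iff g^(28/q) ≢ 1 (mod 29) for each prime q ∈ {2, 7}.
g = 2: 2^14 ≡ 28; 2^4 ≡ 16 — none is 1, so 2 is a primitive root.
Hence the least primitive root of 29 is 2.

2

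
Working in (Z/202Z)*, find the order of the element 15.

100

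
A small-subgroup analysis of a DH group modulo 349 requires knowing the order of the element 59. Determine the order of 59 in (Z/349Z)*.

348

Since 59 ∈ (Z/349Z)^×, its order divides φ(349) = 349 − 1 = 348 = 2^2 · 3 · 29.
Divisors of 348: 1, 2, 3, 4, 6, 12, 29, 58, 87, 116, 174, 348.
Evaluate successive powers at the divisors of 348:
59^1 ≡ 59 (mod 349)
59^2 ≡ 340 (mod 349)
59^3 ≡ 167 (mod 349)
59^4 ≡ 81 (mod 349)
59^6 ≡ 318 (mod 349)
59^12 ≡ 263 (mod 349)
59^29 ≡ 160 (mod 349)
59^58 ≡ 123 (mod 349)
59^87 ≡ 136 (mod 349)
59^116 ≡ 122 (mod 349)
59^174 ≡ 348 (mod 349)
59^348 ≡ 1 (mod 349) ✓
So ord_349(59) = 348.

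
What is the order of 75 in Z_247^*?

By Lagrange's theorem, ord_247(75) divides φ(247) = φ(13·19) = (13−1)·(19−1) = 12·18 = 216 = 2^3 · 3^3.
Divisors of 216: 1, 2, 3, 4, 6, 8, 9, 12, 18, 24, 27, 36, 54, 72, 108, 216.
Compute 75^d (mod 247) for the divisors d until we hit 1:
75^1 ≡ 75 (mod 247)
75^2 ≡ 191 (mod 247)
75^3 ≡ 246 (mod 247)
75^4 ≡ 172 (mod 247)
75^6 ≡ 1 (mod 247) ✓
Therefore the multiplicative order of 75 modulo 247 is 6.

6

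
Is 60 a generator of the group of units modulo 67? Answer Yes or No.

No

φ(67) = 67 − 1 = 66 = 2 · 3 · 11.
An element g generates (Z/67Z)^× iff g^(66/q) ≢ 1 (mod 67) for each prime q ∈ {2, 3, 11}.
60^33 ≡ 1 (mod 67)  [q = 2: ≡ 1 ✗]
60^22 ≡ 29 (mod 67)  [q = 3: ≢ 1 ✓]
60^6 ≡ 64 (mod 67)  [q = 11: ≢ 1 ✓]
Since 60^33 ≡ 1, the order of 60 divides 33 < 66, so 60 is not a primitive root.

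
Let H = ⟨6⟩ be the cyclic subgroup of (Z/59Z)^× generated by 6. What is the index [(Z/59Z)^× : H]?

ord(6) | φ(59) = 59 − 1 = 58 = 2 · 29.
Divisors of 58: 1, 2, 29, 58.
Test each divisor d:
6^1 ≡ 6 (mod 59)
6^2 ≡ 36 (mod 59)
6^29 ≡ 58 (mod 59)
6^58 ≡ 1 (mod 59) ✓
So ord_59(6) = 58, hence |⟨6⟩| = 58.
Index = |(Z/59Z)^×| / |⟨6⟩| = 58 / 58 = 1.

1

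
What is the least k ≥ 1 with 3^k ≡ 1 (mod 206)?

34

The order of 3 must divide φ(206) = φ(2)·φ(103) = 1·102 = 102 = 2 · 3 · 17.
Divisors of 102: 1, 2, 3, 6, 17, 34, 51, 102.
Test each divisor d:
3^1 ≡ 3 (mod 206)
3^2 ≡ 9 (mod 206)
3^3 ≡ 27 (mod 206)
3^6 ≡ 111 (mod 206)
3^17 ≡ 205 (mod 206)
3^34 ≡ 1 (mod 206) ✓
Hence ord(3) = 34.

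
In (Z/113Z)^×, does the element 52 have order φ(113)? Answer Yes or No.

No

φ(113) = 113 − 1 = 112 = 2^4 · 7.
It suffices to check that the order of 52 is not a proper divisor of 112: compute 52^(112/q) for q ∈ {2, 7}.
52^56 ≡ 1 (mod 113)  [q = 2: ≡ 1 ✗]
52^16 ≡ 106 (mod 113)  [q = 7: ≢ 1 ✓]
52^56 ≡ 1 shows ord(52) | 56, strictly less than φ(113); not a primitive root.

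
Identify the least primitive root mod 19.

φ(19) = 19 − 1 = 18 = 2 · 3^2.
Test candidates g = 2, 3, … against the prime factors q ∈ {2, 3} of φ(19): g is a generator iff g^(18/q) ≢ 1 for every such q.
g = 2: 2^9 ≡ 18; 2^6 ≡ 7 — none is 1, so 2 is a primitive root.
Hence the least primitive root of 19 is 2.

2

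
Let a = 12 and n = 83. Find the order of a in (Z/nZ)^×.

Since 12 ∈ (Z/83Z)^×, its order divides φ(83) = 83 − 1 = 82 = 2 · 41.
Divisors of 82: 1, 2, 41, 82.
Check 12^d mod 83 for each divisor in increasing order:
12^1 ≡ 12 (mod 83)
12^2 ≡ 61 (mod 83)
12^41 ≡ 1 (mod 83) ✓
Hence ord(12) = 41.

41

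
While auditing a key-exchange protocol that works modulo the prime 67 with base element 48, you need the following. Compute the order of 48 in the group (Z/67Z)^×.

66

By Lagrange's theorem, ord_67(48) divides φ(67) = 67 − 1 = 66 = 2 · 3 · 11.
Divisors of 66: 1, 2, 3, 6, 11, 22, 33, 66.
Test each divisor d:
48^1 ≡ 48 (mod 67)
48^2 ≡ 26 (mod 67)
48^3 ≡ 42 (mod 67)
48^6 ≡ 22 (mod 67)
48^11 ≡ 38 (mod 67)
48^22 ≡ 37 (mod 67)
48^33 ≡ 66 (mod 67)
48^66 ≡ 1 (mod 67) ✓
So ord_67(48) = 66.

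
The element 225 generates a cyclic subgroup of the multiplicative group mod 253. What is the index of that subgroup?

ord(225) | φ(253) = φ(11·23) = (11−1)·(23−1) = 10·22 = 220 = 2^2 · 5 · 11.
Divisors of 220: 1, 2, 4, 5, 10, 11, 20, 22, 44, 55, 110, 220.
Test each divisor d:
225^1 ≡ 225 (mod 253)
225^2 ≡ 25 (mod 253)
225^4 ≡ 119 (mod 253)
225^5 ≡ 210 (mod 253)
225^10 ≡ 78 (mod 253)
225^11 ≡ 93 (mod 253)
225^20 ≡ 12 (mod 253)
225^22 ≡ 47 (mod 253)
225^44 ≡ 185 (mod 253)
225^55 ≡ 1 (mod 253) ✓
The order of 225 is 55, so the subgroup it generates has 55 elements.
The index is φ(253) / ord(225) = 220 / 55 = 4.

4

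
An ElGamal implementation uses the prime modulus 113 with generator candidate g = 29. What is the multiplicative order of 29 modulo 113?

ord(29) | φ(113) = 113 − 1 = 112 = 2^4 · 7.
Divisors of 112: 1, 2, 4, 7, 8, 14, 16, 28, 56, 112.
Compute 29^d (mod 113) for the divisors d until we hit 1:
29^1 ≡ 29 (mod 113)
29^2 ≡ 50 (mod 113)
29^4 ≡ 14 (mod 113)
29^7 ≡ 73 (mod 113)
29^8 ≡ 83 (mod 113)
29^14 ≡ 18 (mod 113)
29^16 ≡ 109 (mod 113)
29^28 ≡ 98 (mod 113)
29^56 ≡ 112 (mod 113)
29^112 ≡ 1 (mod 113) ✓
So ord_113(29) = 112.

112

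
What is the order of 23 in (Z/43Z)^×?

21

Since 23 ∈ (Z/43Z)^×, its order divides φ(43) = 43 − 1 = 42 = 2 · 3 · 7.
Divisors of 42: 1, 2, 3, 6, 7, 14, 21, 42.
Evaluate successive powers at the divisors of 42:
23^1 ≡ 23
23^2 ≡ 13
23^3 ≡ 41
23^6 ≡ 4
23^7 ≡ 6
23^14 ≡ 36
23^21 ≡ 1
The smallest such exponent is 21, so the order of 23 is 21.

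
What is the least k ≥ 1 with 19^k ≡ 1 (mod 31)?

The order of 19 must divide φ(31) = 31 − 1 = 30 = 2 · 3 · 5.
Divisors of 30: 1, 2, 3, 5, 6, 10, 15, 30.
Compute 19^d (mod 31) for the divisors d until we hit 1:
19^1 ≡ 19
19^2 ≡ 20
19^3 ≡ 8
19^5 ≡ 5
19^6 ≡ 2
19^10 ≡ 25
19^15 ≡ 1
The smallest such exponent is 15, so the order of 19 is 15.

15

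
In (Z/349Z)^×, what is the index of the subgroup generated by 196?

4

ord(196) | φ(349) = 349 − 1 = 348 = 2^2 · 3 · 29.
Divisors of 348: 1, 2, 3, 4, 6, 12, 29, 58, 87, 116, 174, 348.
Evaluate successive powers at the divisors of 348:
196^1 ≡ 196 (mod 349)
196^2 ≡ 26 (mod 349)
196^3 ≡ 210 (mod 349)
196^4 ≡ 327 (mod 349)
196^6 ≡ 126 (mod 349)
196^12 ≡ 171 (mod 349)
196^29 ≡ 226 (mod 349)
196^58 ≡ 122 (mod 349)
196^87 ≡ 1 (mod 349) ✓
So ord_349(196) = 87, hence |⟨196⟩| = 87.
Index = |(Z/349Z)^×| / |⟨196⟩| = 348 / 87 = 4.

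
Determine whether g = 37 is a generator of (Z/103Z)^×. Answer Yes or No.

No

φ(103) = 103 − 1 = 102 = 2 · 3 · 17.
37 is a primitive root mod 103 iff 37^(φ(103)/q) ≢ 1 for every prime q | φ(103), i.e. q ∈ {2, 3, 17}.
37^51 ≡ 102 (mod 103)  [q = 2: ≢ 1 ✓]
37^34 ≡ 1 (mod 103)  [q = 3: ≡ 1 ✗]
37^6 ≡ 14 (mod 103)  [q = 17: ≢ 1 ✓]
37^34 ≡ 1 shows ord(37) | 34, strictly less than φ(103); not a primitive root.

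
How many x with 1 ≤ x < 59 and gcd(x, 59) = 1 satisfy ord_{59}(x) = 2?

φ(59) = 59 − 1 = 58 = 2 · 29.
In a cyclic group of order 58, there are φ(d) elements of order d for each divisor d of 58, and zero for non-divisors.
2 | 58, and φ(2) = 2 − 1 = 1.

1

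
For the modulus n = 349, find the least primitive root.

2

φ(349) = 349 − 1 = 348 = 2^2 · 3 · 29.
Test candidates g = 2, 3, … against the prime factors q ∈ {2, 3, 29} of φ(349): g is a generator iff g^(348/q) ≢ 1 for every such q.
g = 2: 2^174 ≡ 348; 2^116 ≡ 226; 2^12 ≡ 257 — none is 1, so 2 is a primitive root.
So 2 is the smallest generator of (Z/349Z)^×.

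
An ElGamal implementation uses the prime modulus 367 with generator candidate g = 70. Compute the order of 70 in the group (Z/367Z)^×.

366

Since 70 ∈ (Z/367Z)^×, its order divides φ(367) = 367 − 1 = 366 = 2 · 3 · 61.
Divisors of 366: 1, 2, 3, 6, 61, 122, 183, 366.
Test each divisor d:
70^1 ≡ 70 (mod 367)
70^2 ≡ 129 (mod 367)
70^3 ≡ 222 (mod 367)
70^6 ≡ 106 (mod 367)
70^61 ≡ 284 (mod 367)
70^122 ≡ 283 (mod 367)
70^183 ≡ 366 (mod 367)
70^366 ≡ 1 (mod 367) ✓
Therefore the multiplicative order of 70 modulo 367 is 366.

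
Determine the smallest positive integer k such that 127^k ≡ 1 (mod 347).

ord(127) | φ(347) = 347 − 1 = 346 = 2 · 173.
Divisors of 346: 1, 2, 173, 346.
Evaluate successive powers at the divisors of 346:
127^1 ≡ 127 (mod 347)
127^2 ≡ 167 (mod 347)
127^173 ≡ 1 (mod 347) ✓
So ord_347(127) = 173.

173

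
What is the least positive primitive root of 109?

6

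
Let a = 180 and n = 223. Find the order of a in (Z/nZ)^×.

222

By Lagrange's theorem, ord_223(180) divides φ(223) = 223 − 1 = 222 = 2 · 3 · 37.
Divisors of 222: 1, 2, 3, 6, 37, 74, 111, 222.
Evaluate successive powers at the divisors of 222:
180^1 ≡ 180 (mod 223)
180^2 ≡ 65 (mod 223)
180^3 ≡ 104 (mod 223)
180^6 ≡ 112 (mod 223)
180^37 ≡ 184 (mod 223)
180^74 ≡ 183 (mod 223)
180^111 ≡ 222 (mod 223)
180^222 ≡ 1 (mod 223) ✓
The smallest such exponent is 222, so the order of 180 is 222.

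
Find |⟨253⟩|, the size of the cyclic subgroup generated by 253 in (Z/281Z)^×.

Since 253 ∈ (Z/281Z)^×, its order divides φ(281) = 281 − 1 = 280 = 2^3 · 5 · 7.
Divisors of 280: 1, 2, 4, 5, 7, 8, 10, 14, 20, 28, 35, 40, 56, 70, 140, 280.
Compute 253^d (mod 281) for the divisors d until we hit 1:
253^1 ≡ 253
253^2 ≡ 222
253^4 ≡ 109
253^5 ≡ 39
253^7 ≡ 228
253^8 ≡ 79
253^10 ≡ 116
253^14 ≡ 280
253^20 ≡ 249
253^28 ≡ 1
Therefore the multiplicative order of 253 modulo 281 is 28.

28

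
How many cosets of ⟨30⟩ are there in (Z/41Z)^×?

The order of 30 must divide φ(41) = 41 − 1 = 40 = 2^3 · 5.
Divisors of 40: 1, 2, 4, 5, 8, 10, 20, 40.
Evaluate successive powers at the divisors of 40:
30^1 ≡ 30 (mod 41)
30^2 ≡ 39 (mod 41)
30^4 ≡ 4 (mod 41)
30^5 ≡ 38 (mod 41)
30^8 ≡ 16 (mod 41)
30^10 ≡ 9 (mod 41)
30^20 ≡ 40 (mod 41)
30^40 ≡ 1 (mod 41) ✓
The order of 30 is 40, so the subgroup it generates has 40 elements.
Index = |(Z/41Z)^×| / |⟨30⟩| = 40 / 40 = 1.

1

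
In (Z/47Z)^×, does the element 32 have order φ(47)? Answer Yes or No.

No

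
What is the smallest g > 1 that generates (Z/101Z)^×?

2

φ(101) = 101 − 1 = 100 = 2^2 · 5^2.
g is a primitive root iff g^(100/q) ≢ 1 (mod 101) for each prime q ∈ {2, 5}.
g = 2: 2^50 ≡ 100; 2^20 ≡ 95 — none is 1, so 2 is a primitive root.
Hence the least primitive root of 101 is 2.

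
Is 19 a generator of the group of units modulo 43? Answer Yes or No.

Yes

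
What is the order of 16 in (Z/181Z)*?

Since 16 ∈ (Z/181Z)^×, its order divides φ(181) = 181 − 1 = 180 = 2^2 · 3^2 · 5.
Divisors of 180: 1, 2, 3, 4, 5, 6, 9, 10, 12, 15, 18, 20, 30, 36, 45, 60, 90, 180.
Compute 16^d (mod 181) for the divisors d until we hit 1:
16^1 ≡ 16
16^2 ≡ 75
16^3 ≡ 114
16^4 ≡ 14
16^5 ≡ 43
16^6 ≡ 145
16^9 ≡ 59
16^10 ≡ 39
16^12 ≡ 29
16^15 ≡ 48
16^18 ≡ 42
16^20 ≡ 73
16^30 ≡ 132
16^36 ≡ 135
16^45 ≡ 1
Hence ord(16) = 45.

45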